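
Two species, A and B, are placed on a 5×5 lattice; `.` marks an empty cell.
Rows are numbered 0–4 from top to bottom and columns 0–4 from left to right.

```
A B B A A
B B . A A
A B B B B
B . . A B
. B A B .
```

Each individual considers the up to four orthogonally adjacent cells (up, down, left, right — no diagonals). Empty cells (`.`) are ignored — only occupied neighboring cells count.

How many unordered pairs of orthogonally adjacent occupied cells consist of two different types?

13

Scan each occupied cell's neighbors to the right and below so each pair is counted once.
Row 0: A(0,0)–B(0,1)≠ A(0,0)–B(1,0)≠ B(0,1)–B(0,2)= B(0,1)–B(1,1)= B(0,2)–A(0,3)≠ A(0,3)–A(0,4)= A(0,3)–A(1,3)= A(0,4)–A(1,4)=  → 3/8 unlike.
Row 1: B(1,0)–B(1,1)= B(1,0)–A(2,0)≠ B(1,1)–B(2,1)= A(1,3)–A(1,4)= A(1,3)–B(2,3)≠ A(1,4)–B(2,4)≠  → 3/6 unlike.
Row 2: A(2,0)–B(2,1)≠ A(2,0)–B(3,0)≠ B(2,1)–B(2,2)= B(2,2)–B(2,3)= B(2,3)–B(2,4)= B(2,3)–A(3,3)≠ B(2,4)–B(3,4)=  → 3/7 unlike.
Row 3: A(3,3)–B(3,4)≠ A(3,3)–B(4,3)≠  → 2/2 unlike.
Row 4: B(4,1)–A(4,2)≠ A(4,2)–B(4,3)≠  → 2/2 unlike.
Total adjacent occupied pairs: 25; unlike-type pairs: 13.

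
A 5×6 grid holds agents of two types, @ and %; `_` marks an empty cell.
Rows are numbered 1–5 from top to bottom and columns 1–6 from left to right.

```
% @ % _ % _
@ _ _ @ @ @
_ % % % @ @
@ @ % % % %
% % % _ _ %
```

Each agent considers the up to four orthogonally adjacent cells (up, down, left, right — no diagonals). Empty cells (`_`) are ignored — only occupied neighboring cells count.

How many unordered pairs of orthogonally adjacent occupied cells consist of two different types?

12

Scan each occupied cell's neighbors to the right and below so each pair is counted once.
Row 1: %(1,1)–@(1,2)≠ %(1,1)–@(2,1)≠ @(1,2)–%(1,3)≠ %(1,5)–@(2,5)≠  → 4/4 unlike.
Row 2: @(2,4)–@(2,5)= @(2,4)–%(3,4)≠ @(2,5)–@(2,6)= @(2,5)–@(3,5)= @(2,6)–@(3,6)=  → 1/5 unlike.
Row 3: %(3,2)–%(3,3)= %(3,2)–@(4,2)≠ %(3,3)–%(3,4)= %(3,3)–%(4,3)= %(3,4)–@(3,5)≠ %(3,4)–%(4,4)= @(3,5)–@(3,6)= @(3,5)–%(4,5)≠ @(3,6)–%(4,6)≠  → 4/9 unlike.
Row 4: @(4,1)–@(4,2)= @(4,1)–%(5,1)≠ @(4,2)–%(4,3)≠ @(4,2)–%(5,2)≠ %(4,3)–%(4,4)= %(4,3)–%(5,3)= %(4,4)–%(4,5)= %(4,5)–%(4,6)= %(4,6)–%(5,6)=  → 3/9 unlike.
Row 5: %(5,1)–%(5,2)= %(5,2)–%(5,3)=  → 0/2 unlike.
Total adjacent occupied pairs: 29; unlike-type pairs: 12.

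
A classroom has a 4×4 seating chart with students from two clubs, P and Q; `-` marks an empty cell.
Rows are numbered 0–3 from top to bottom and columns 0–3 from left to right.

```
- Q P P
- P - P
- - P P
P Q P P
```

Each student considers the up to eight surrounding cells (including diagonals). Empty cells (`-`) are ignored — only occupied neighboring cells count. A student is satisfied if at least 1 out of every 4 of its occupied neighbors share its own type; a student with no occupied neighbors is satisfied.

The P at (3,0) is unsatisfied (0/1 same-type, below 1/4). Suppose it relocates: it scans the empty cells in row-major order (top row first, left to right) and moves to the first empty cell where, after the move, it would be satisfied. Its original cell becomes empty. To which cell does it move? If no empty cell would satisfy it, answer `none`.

(0,0)

Vacating (3,0). Empty cells in order:
  (0,0): 1/2 same-type → satisfied — stop here.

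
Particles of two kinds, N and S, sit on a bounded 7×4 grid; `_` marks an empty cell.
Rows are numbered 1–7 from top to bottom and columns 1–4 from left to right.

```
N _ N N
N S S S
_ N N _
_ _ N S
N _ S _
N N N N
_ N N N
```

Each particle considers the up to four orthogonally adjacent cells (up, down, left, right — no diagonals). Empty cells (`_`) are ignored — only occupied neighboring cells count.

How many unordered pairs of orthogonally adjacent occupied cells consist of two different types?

8

Scan each occupied cell's neighbors to the right and below so each pair is counted once.
From row 1: 2 unlike of 4 pairs (running 2/4).
From row 2: 3 unlike of 5 pairs (running 5/9).
From row 3: 0 unlike of 2 pairs (running 5/11).
From row 4: 2 unlike of 2 pairs (running 7/13).
From row 5: 1 unlike of 2 pairs (running 8/15).
From row 6: 0 unlike of 6 pairs (running 8/21).
From row 7: 0 unlike of 2 pairs (running 8/23).
Total adjacent occupied pairs: 23; unlike-type pairs: 8.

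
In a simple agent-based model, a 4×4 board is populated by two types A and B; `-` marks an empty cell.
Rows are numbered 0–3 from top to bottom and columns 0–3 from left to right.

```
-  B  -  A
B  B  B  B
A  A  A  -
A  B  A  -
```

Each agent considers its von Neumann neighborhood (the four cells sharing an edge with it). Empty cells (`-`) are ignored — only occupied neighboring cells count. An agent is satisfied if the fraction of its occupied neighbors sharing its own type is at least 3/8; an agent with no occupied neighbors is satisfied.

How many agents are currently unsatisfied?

2

(0,1)B 1/1 ok
(0,3)A 0/1 unhappy
(1,0)B 1/2 ok
(1,1)B 3/4 ok
(1,2)B 2/3 ok
(1,3)B 1/2 ok
(2,0)A 2/3 ok
(2,1)A 2/4 ok
(2,2)A 2/3 ok
(3,0)A 1/2 ok
(3,1)B 0/3 unhappy
(3,2)A 1/2 ok
Unsatisfied: (0,3), (3,1) — 2 in total.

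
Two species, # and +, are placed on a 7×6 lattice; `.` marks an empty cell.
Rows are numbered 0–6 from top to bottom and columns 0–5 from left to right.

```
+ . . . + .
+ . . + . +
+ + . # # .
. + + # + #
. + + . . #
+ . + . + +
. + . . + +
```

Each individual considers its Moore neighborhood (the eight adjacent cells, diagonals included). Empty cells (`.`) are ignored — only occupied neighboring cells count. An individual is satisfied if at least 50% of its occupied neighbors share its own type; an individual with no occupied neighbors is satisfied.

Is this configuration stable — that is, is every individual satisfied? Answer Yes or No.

Row 0: (0,0)+ 1/1 ok · (0,4)+ 2/2 ok
Row 1: (1,0)+ 3/3 ok · (1,3)+ 1/3 unhappy · (1,5)+ 1/2 ok
Row 2: (2,0)+ 3/3 ok · (2,1)+ 4/4 ok · (2,3)# 2/5 unhappy · (2,4)# 3/6 ok
Row 3: (3,1)+ 5/5 ok · (3,2)+ 4/6 ok · (3,3)# 2/5 unhappy · (3,4)+ 0/5 unhappy · (3,5)# 2/3 ok
Row 4: (4,1)+ 5/5 ok · (4,2)+ 4/5 ok · (4,5)# 1/4 unhappy
Row 5: (5,0)+ 2/2 ok · (5,2)+ 3/3 ok · (5,4)+ 3/4 ok · (5,5)+ 3/4 ok
Row 6: (6,1)+ 2/2 ok · (6,4)+ 3/3 ok · (6,5)+ 3/3 ok
For instance (1,3) has only 1/3 same-type neighbors, below 1/2.

No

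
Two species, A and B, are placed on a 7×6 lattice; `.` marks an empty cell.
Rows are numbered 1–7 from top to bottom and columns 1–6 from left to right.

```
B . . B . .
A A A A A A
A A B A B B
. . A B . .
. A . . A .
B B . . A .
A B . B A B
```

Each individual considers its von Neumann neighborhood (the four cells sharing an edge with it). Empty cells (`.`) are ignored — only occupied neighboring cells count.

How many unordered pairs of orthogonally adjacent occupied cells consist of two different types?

Scan each occupied cell's neighbors to the right and below so each pair is counted once.
From row 1: 2 unlike of 2 pairs (running 2/2).
From row 2: 3 unlike of 11 pairs (running 5/13).
From row 3: 5 unlike of 7 pairs (running 10/20).
From row 4: 1 unlike of 1 pairs (running 11/21).
From row 5: 1 unlike of 2 pairs (running 12/23).
From row 6: 1 unlike of 4 pairs (running 13/27).
From row 7: 3 unlike of 3 pairs (running 16/30).
Total adjacent occupied pairs: 30; unlike-type pairs: 16.

16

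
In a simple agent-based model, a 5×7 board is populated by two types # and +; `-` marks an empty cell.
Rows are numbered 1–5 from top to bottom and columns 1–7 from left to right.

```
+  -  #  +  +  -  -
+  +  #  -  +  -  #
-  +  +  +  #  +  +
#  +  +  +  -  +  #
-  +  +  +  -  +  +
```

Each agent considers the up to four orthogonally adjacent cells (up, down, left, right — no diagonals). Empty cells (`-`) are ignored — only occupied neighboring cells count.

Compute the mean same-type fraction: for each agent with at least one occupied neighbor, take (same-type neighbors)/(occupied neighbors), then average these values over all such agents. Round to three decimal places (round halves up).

Row 1: (1,1)+ 1/1 · (1,3)# 1/2 · (1,4)+ 1/2 · (1,5)+ 2/2
Row 2: (2,1)+ 2/2 · (2,2)+ 2/3 · (2,3)# 1/3 · (2,5)+ 1/2 · (2,7)# 0/1
Row 3: (3,2)+ 3/3 · (3,3)+ 3/4 · (3,4)+ 2/3 · (3,5)# 0/3 · (3,6)+ 2/3 · (3,7)+ 1/3
Row 4: (4,1)# 0/1 · (4,2)+ 3/4 · (4,3)+ 4/4 · (4,4)+ 3/3 · (4,6)+ 2/3 · (4,7)# 0/3
Row 5: (5,2)+ 2/2 · (5,3)+ 3/3 · (5,4)+ 2/2 · (5,6)+ 2/2 · (5,7)+ 1/2
Sum over 26 agents: 1/1 + 1/2 + 1/2 + 2/2 + 2/2 + 2/3 + 1/3 + 1/2 + 0/1 + 3/3 + 3/4 + 2/3 + 0/3 + 2/3 + 1/3 + 0/1 + 3/4 + 4/4 + 3/3 + 2/3 + 0/3 + 2/2 + 3/3 + 2/2 + 2/2 + 1/2 = 101/6; mean = 101/6 ÷ 26 = 101/156 = 0.647435… → 0.647.

0.647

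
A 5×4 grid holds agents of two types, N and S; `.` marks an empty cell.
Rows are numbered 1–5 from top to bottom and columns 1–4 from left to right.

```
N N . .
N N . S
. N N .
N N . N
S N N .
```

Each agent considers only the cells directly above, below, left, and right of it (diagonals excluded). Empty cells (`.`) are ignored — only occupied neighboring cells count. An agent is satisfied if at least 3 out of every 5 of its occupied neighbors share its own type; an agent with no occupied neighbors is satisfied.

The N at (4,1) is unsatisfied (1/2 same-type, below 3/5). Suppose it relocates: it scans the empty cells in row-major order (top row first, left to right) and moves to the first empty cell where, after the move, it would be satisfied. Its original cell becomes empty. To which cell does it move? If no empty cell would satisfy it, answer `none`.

Vacating (4,1). Empty cells in order:
  (1,3): 1/1 same-type → satisfied — stop here.

(1,3)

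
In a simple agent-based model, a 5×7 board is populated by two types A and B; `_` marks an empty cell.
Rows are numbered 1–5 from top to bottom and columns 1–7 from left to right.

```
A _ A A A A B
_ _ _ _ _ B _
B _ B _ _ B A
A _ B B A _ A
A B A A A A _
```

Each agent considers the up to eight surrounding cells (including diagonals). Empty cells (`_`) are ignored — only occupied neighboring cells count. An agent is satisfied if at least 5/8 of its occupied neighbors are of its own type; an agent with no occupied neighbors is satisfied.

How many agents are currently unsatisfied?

Row 1: (1,1)A 0/0 ok · (1,3)A 1/1 ok · (1,4)A 2/2 ok · (1,5)A 2/3 ok · (1,6)A 1/3 unhappy · (1,7)B 1/2 unhappy
Row 2: (2,6)B 2/5 unhappy
Row 3: (3,1)B 0/1 unhappy · (3,3)B 2/2 ok · (3,6)B 1/4 unhappy · (3,7)A 1/3 unhappy
Row 4: (4,1)A 1/3 unhappy · (4,3)B 3/5 unhappy · (4,4)B 2/6 unhappy · (4,5)A 3/5 unhappy · (4,7)A 2/3 ok
Row 5: (5,1)A 1/2 unhappy · (5,2)B 1/4 unhappy · (5,3)A 1/4 unhappy · (5,4)A 3/5 unhappy · (5,5)A 3/4 ok · (5,6)A 3/3 ok
Unsatisfied: (1,6), (1,7), (2,6), (3,1), (3,6), (3,7), (4,1), (4,3), (4,4), (4,5), (5,1), (5,2), (5,3), (5,4) — 14 in total.

14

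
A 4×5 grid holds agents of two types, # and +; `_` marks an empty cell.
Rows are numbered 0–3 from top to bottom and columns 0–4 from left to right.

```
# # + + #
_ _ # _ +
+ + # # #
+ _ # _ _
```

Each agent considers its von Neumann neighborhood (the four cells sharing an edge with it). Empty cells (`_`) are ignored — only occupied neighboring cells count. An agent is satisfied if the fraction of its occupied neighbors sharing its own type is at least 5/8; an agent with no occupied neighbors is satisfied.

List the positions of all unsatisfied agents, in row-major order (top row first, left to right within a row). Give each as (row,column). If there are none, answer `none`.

(0,1), (0,2), (0,3), (0,4), (1,2), (1,4), (2,1), (2,4)

Row 0: (0,0)# 1/1 satisfied · (0,1)# 1/2 not · (0,2)+ 1/3 not · (0,3)+ 1/2 not · (0,4)# 0/2 not
Row 1: (1,2)# 1/2 not · (1,4)+ 0/2 not
Row 2: (2,0)+ 2/2 satisfied · (2,1)+ 1/2 not · (2,2)# 3/4 satisfied · (2,3)# 2/2 satisfied · (2,4)# 1/2 not
Row 3: (3,0)+ 1/1 satisfied · (3,2)# 1/1 satisfied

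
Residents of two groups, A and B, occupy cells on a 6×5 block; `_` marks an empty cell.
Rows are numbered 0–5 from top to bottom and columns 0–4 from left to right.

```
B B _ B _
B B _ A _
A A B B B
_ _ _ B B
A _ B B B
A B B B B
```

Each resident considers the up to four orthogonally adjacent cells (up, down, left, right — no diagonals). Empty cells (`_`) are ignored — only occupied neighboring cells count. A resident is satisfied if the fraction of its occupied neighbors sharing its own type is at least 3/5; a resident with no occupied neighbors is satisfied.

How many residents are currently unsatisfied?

(0,0)B 2/2 satisfied
(0,1)B 2/2 satisfied
(0,3)B 0/1 not
(1,0)B 2/3 satisfied
(1,1)B 2/3 satisfied
(1,3)A 0/2 not
(2,0)A 1/2 not
(2,1)A 1/3 not
(2,2)B 1/2 not
(2,3)B 3/4 satisfied
(2,4)B 2/2 satisfied
(3,3)B 3/3 satisfied
(3,4)B 3/3 satisfied
(4,0)A 1/1 satisfied
(4,2)B 2/2 satisfied
(4,3)B 4/4 satisfied
(4,4)B 3/3 satisfied
(5,0)A 1/2 not
(5,1)B 1/2 not
(5,2)B 3/3 satisfied
(5,3)B 3/3 satisfied
(5,4)B 2/2 satisfied
Unsatisfied: (0,3), (1,3), (2,0), (2,1), (2,2), (5,0), (5,1) — 7 in total.

7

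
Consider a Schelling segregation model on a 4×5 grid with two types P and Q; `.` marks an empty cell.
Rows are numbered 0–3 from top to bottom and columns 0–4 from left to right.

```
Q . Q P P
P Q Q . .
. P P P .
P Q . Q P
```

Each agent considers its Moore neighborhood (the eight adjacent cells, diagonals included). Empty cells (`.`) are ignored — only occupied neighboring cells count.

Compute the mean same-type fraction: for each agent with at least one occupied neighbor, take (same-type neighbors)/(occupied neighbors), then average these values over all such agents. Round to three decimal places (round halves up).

Row 0: (0,0)Q 1/2 · (0,2)Q 2/3 · (0,3)P 1/3 · (0,4)P 1/1
Row 1: (1,0)P 1/3 · (1,1)Q 3/6 · (1,2)Q 2/6
Row 2: (2,1)P 3/6 · (2,2)P 2/6 · (2,3)P 2/4
Row 3: (3,0)P 1/2 · (3,1)Q 0/3 · (3,3)Q 0/3 · (3,4)P 1/2
Sum over 14 agents: 1/2 + 2/3 + 1/3 + 1/1 + 1/3 + 3/6 + 2/6 + 3/6 + 2/6 + 2/4 + 1/2 + 0/3 + 0/3 + 1/2 = 6; mean = 6 ÷ 14 = 3/7 = 0.428571… → 0.429.

0.429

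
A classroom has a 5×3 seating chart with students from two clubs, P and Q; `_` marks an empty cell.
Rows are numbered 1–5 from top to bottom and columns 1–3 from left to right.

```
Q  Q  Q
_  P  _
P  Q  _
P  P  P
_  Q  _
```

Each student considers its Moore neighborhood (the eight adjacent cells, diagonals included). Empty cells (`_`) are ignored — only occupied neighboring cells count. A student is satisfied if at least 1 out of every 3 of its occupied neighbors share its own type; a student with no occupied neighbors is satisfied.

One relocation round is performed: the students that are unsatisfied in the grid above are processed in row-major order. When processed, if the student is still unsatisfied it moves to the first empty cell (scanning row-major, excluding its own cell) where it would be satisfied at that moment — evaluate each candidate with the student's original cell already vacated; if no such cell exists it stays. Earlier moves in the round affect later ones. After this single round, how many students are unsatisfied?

Initially unsatisfied (in order): (2,2), (3,2), (5,2).
  (2,2) → (3,3).
  (3,2) → (2,1).
  (5,2) → (2,2).
Resulting grid:
Q Q Q
Q Q _
P _ P
P P P
_ _ _
All satisfied now.

0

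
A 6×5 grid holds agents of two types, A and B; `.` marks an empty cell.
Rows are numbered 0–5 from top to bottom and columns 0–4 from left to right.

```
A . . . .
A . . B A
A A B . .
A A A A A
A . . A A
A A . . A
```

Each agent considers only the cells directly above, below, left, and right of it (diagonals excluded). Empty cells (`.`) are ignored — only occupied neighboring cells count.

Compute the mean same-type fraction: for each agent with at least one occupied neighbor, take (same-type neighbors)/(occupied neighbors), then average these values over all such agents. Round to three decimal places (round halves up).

0.796

Row 0: (0,0)A 1/1
Row 1: (1,0)A 2/2 · (1,3)B 0/1 · (1,4)A 0/1
Row 2: (2,0)A 3/3 · (2,1)A 2/3 · (2,2)B 0/2
Row 3: (3,0)A 3/3 · (3,1)A 3/3 · (3,2)A 2/3 · (3,3)A 3/3 · (3,4)A 2/2
Row 4: (4,0)A 2/2 · (4,3)A 2/2 · (4,4)A 3/3
Row 5: (5,0)A 2/2 · (5,1)A 1/1 · (5,4)A 1/1
Sum over 18 agents: 1/1 + 2/2 + 0/1 + 0/1 + 3/3 + 2/3 + 0/2 + 3/3 + 3/3 + 2/3 + 3/3 + 2/2 + 2/2 + 2/2 + 3/3 + 2/2 + 1/1 + 1/1 = 43/3; mean = 43/3 ÷ 18 = 43/54 = 0.796296… → 0.796.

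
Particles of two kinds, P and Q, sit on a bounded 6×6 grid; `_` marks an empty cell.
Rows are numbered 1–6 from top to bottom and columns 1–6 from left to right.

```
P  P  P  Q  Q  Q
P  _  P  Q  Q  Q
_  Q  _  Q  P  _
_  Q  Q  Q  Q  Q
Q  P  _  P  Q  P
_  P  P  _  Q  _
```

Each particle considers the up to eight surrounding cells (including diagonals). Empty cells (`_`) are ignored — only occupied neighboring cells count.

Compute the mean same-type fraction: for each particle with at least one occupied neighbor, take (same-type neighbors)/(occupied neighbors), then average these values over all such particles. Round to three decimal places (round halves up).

0.601

(1,1)P 2/2
(1,2)P 4/4
(1,3)P 2/4
(1,4)Q 3/5
(1,5)Q 5/5
(1,6)Q 3/3
(2,1)P 2/3
(2,3)P 2/6
(2,4)Q 4/7
(2,5)Q 6/7
(2,6)Q 3/4
(3,2)Q 2/4
(3,4)Q 5/7
(3,5)P 0/7
(4,2)Q 3/4
(4,3)Q 4/6
(4,4)Q 4/6
(4,5)Q 4/7
(4,6)Q 2/4
(5,1)Q 1/3
(5,2)P 2/5
(5,4)P 1/6
(5,5)Q 4/6
(5,6)P 0/4
(6,2)P 2/3
(6,3)P 3/3
(6,5)Q 1/3
Sum over 27 particles: 2/2 + 4/4 + 2/4 + 3/5 + 5/5 + 3/3 + 2/3 + 2/6 + 4/7 + 6/7 + 3/4 + 2/4 + 5/7 + 0/7 + 3/4 + 4/6 + 4/6 + 4/7 + 2/4 + 1/3 + 2/5 + 1/6 + 4/6 + 0/4 + 2/3 + 3/3 + 1/3 = 227/14; mean = 227/14 ÷ 27 = 227/378 = 0.600529… → 0.601.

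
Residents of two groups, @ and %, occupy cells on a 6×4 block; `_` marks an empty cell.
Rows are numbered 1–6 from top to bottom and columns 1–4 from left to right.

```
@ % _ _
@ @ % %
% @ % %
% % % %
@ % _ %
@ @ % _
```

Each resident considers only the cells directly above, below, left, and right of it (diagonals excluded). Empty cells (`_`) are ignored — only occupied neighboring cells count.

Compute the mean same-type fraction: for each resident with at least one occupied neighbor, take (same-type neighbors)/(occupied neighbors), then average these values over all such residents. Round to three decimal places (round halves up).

(1,1)@ 1/2
(1,2)% 0/2
(2,1)@ 2/3
(2,2)@ 2/4
(2,3)% 2/3
(2,4)% 2/2
(3,1)% 1/3
(3,2)@ 1/4
(3,3)% 3/4
(3,4)% 3/3
(4,1)% 2/3
(4,2)% 3/4
(4,3)% 3/3
(4,4)% 3/3
(5,1)@ 1/3
(5,2)% 1/3
(5,4)% 1/1
(6,1)@ 2/2
(6,2)@ 1/3
(6,3)% 0/1
Sum over 20 residents: 1/2 + 0/2 + 2/3 + 2/4 + 2/3 + 2/2 + 1/3 + 1/4 + 3/4 + 3/3 + 2/3 + 3/4 + 3/3 + 3/3 + 1/3 + 1/3 + 1/1 + 2/2 + 1/3 + 0/1 = 145/12; mean = 145/12 ÷ 20 = 29/48 = 0.604166… → 0.604.

0.604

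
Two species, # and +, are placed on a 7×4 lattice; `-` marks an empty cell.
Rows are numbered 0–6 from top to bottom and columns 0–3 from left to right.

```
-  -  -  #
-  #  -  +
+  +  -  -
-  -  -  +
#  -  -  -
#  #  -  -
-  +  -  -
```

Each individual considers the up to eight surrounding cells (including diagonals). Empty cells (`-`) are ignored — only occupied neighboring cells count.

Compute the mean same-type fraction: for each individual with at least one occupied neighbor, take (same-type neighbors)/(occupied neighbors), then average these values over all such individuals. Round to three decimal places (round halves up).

Row 0: (0,3)# 0/1
Row 1: (1,1)# 0/2 · (1,3)+ 0/1
Row 2: (2,0)+ 1/2 · (2,1)+ 1/2
Row 3: (3,3)+ — no occupied neighbors
Row 4: (4,0)# 2/2
Row 5: (5,0)# 2/3 · (5,1)# 2/3
Row 6: (6,1)+ 0/2
Sum over 9 individuals: 0/1 + 0/2 + 0/1 + 1/2 + 1/2 + 2/2 + 2/3 + 2/3 + 0/2 = 10/3; mean = 10/3 ÷ 9 = 10/27 = 0.370370… → 0.370.

0.370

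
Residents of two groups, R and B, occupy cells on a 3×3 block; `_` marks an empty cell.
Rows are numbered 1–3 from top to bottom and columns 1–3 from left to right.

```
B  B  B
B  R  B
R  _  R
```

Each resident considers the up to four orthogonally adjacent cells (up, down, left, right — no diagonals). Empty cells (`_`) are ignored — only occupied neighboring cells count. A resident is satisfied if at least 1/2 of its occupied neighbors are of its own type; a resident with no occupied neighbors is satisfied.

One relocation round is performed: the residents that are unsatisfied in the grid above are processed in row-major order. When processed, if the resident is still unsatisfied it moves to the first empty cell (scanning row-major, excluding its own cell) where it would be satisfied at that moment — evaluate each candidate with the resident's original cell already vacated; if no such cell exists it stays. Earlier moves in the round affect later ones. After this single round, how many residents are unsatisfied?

Initially unsatisfied (in order): (2,1), (2,2), (2,3), (3,1), (3,3).
  (2,1): no empty cell satisfies it; stays.
  (2,2) → (3,2).
  (2,3): now satisfied by earlier moves; stays.
  (3,1): now satisfied by earlier moves; stays.
  (3,3): now satisfied by earlier moves; stays.
Resulting grid:
B B B
B _ B
R R R
All satisfied now.

0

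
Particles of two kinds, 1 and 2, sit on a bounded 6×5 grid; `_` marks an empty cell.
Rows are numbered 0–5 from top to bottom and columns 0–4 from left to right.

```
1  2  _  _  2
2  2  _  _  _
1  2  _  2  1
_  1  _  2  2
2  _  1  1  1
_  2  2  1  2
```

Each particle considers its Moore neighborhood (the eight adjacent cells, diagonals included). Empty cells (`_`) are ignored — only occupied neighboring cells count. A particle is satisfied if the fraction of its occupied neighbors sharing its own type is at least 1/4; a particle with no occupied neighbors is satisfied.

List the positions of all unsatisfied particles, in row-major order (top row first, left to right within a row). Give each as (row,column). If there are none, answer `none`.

Row 0: (0,0)1 0/3 unhappy · (0,1)2 2/3 ok · (0,4)2 0/0 ok
Row 1: (1,0)2 3/5 ok · (1,1)2 3/5 ok
Row 2: (2,0)1 1/4 ok · (2,1)2 2/4 ok · (2,3)2 2/3 ok · (2,4)1 0/3 unhappy
Row 3: (3,1)1 2/4 ok · (3,3)2 2/6 ok · (3,4)2 2/5 ok
Row 4: (4,0)2 1/2 ok · (4,2)1 3/6 ok · (4,3)1 3/7 ok · (4,4)1 2/5 ok
Row 5: (5,1)2 2/3 ok · (5,2)2 1/4 ok · (5,3)1 3/5 ok · (5,4)2 0/3 unhappy

(0,0), (2,4), (5,4)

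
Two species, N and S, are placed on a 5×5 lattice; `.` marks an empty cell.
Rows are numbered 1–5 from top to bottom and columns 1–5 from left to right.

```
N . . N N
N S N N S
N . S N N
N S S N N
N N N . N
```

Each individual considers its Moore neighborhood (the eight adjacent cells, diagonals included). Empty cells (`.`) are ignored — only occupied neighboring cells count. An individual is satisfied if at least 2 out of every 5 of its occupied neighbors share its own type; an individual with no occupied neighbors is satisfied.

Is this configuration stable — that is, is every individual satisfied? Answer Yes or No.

(1,1)N 1/2 ok
(1,4)N 3/4 ok
(1,5)N 2/3 ok
(2,1)N 2/3 ok
(2,2)S 1/5 unhappy
(2,3)N 3/5 ok
(2,4)N 5/7 ok
(2,5)S 0/5 unhappy
(3,1)N 2/4 ok
(3,3)S 3/7 ok
(3,4)N 5/8 ok
(3,5)N 4/5 ok
(4,1)N 3/4 ok
(4,2)S 2/7 unhappy
(4,3)S 2/6 unhappy
(4,4)N 5/7 ok
(4,5)N 4/4 ok
(5,1)N 2/3 ok
(5,2)N 3/5 ok
(5,3)N 2/4 ok
(5,5)N 2/2 ok
For instance (2,2) has only 1/5 same-type neighbors, below 2/5.

No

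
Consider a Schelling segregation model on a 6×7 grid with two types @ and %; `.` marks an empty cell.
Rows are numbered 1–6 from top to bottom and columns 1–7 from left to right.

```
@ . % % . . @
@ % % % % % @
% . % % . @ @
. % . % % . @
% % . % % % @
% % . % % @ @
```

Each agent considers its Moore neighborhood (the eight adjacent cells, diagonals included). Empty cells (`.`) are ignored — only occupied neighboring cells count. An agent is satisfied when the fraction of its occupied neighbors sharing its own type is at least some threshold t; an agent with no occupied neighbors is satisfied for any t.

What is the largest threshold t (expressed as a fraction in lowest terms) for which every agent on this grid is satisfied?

1/5

Row 1: (1,1)@ 1/2 · (1,3)% 4/4 · (1,4)% 4/4 · (1,7)@ 1/2
Row 2: (2,1)@ 1/3 · (2,2)% 4/6 · (2,3)% 6/6 · (2,4)% 6/6 · (2,5)% 4/5 · (2,6)% 1/5 · (2,7)@ 3/4
Row 3: (3,1)% 2/3 · (3,3)% 6/6 · (3,4)% 6/6 · (3,6)@ 3/6 · (3,7)@ 3/4
Row 4: (4,2)% 4/4 · (4,4)% 5/5 · (4,5)% 5/6 · (4,7)@ 3/4
Row 5: (5,1)% 4/4 · (5,2)% 4/4 · (5,4)% 5/5 · (5,5)% 6/7 · (5,6)% 3/7 · (5,7)@ 3/4
Row 6: (6,1)% 3/3 · (6,2)% 3/3 · (6,4)% 3/3 · (6,5)% 4/5 · (6,6)@ 2/5 · (6,7)@ 2/3
The smallest same-type fraction is 1/5 at (2,6), which reduces to 1/5. Any threshold above that leaves this agent unsatisfied.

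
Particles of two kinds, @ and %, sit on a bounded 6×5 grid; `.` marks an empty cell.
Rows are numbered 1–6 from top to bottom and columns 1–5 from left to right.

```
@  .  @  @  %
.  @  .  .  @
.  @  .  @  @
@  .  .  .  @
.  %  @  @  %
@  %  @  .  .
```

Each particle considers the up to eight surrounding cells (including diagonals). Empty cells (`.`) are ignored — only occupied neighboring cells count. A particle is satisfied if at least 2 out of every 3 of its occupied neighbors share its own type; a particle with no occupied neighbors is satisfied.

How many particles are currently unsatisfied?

(1,1)@ 1/1 ok
(1,3)@ 2/2 ok
(1,4)@ 2/3 ok
(1,5)% 0/2 unhappy
(2,2)@ 3/3 ok
(2,5)@ 3/4 ok
(3,2)@ 2/2 ok
(3,4)@ 3/3 ok
(3,5)@ 3/3 ok
(4,1)@ 1/2 unhappy
(4,5)@ 3/4 ok
(5,2)% 1/5 unhappy
(5,3)@ 2/4 unhappy
(5,4)@ 3/4 ok
(5,5)% 0/2 unhappy
(6,1)@ 0/2 unhappy
(6,2)% 1/4 unhappy
(6,3)@ 2/4 unhappy
Unsatisfied: (1,5), (4,1), (5,2), (5,3), (5,5), (6,1), (6,2), (6,3) — 8 in total.

8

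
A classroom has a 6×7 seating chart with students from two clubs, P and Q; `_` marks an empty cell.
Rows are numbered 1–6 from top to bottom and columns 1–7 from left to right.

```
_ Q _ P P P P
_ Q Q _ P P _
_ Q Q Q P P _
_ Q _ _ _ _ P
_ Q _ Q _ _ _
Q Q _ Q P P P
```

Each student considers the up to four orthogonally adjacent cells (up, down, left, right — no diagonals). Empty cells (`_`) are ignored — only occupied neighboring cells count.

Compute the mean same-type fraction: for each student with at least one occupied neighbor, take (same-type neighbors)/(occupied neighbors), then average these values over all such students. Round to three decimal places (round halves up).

0.920

Row 1: (1,2)Q 1/1 · (1,4)P 1/1 · (1,5)P 3/3 · (1,6)P 3/3 · (1,7)P 1/1
Row 2: (2,2)Q 3/3 · (2,3)Q 2/2 · (2,5)P 3/3 · (2,6)P 3/3
Row 3: (3,2)Q 3/3 · (3,3)Q 3/3 · (3,4)Q 1/2 · (3,5)P 2/3 · (3,6)P 2/2
Row 4: (4,2)Q 2/2 · (4,7)P — no occupied neighbors
Row 5: (5,2)Q 2/2 · (5,4)Q 1/1
Row 6: (6,1)Q 1/1 · (6,2)Q 2/2 · (6,4)Q 1/2 · (6,5)P 1/2 · (6,6)P 2/2 · (6,7)P 1/1
Sum over 23 students: 1/1 + 1/1 + 3/3 + 3/3 + 1/1 + 3/3 + 2/2 + 3/3 + 3/3 + 3/3 + 3/3 + 1/2 + 2/3 + 2/2 + 2/2 + 2/2 + 1/1 + 1/1 + 2/2 + 1/2 + 1/2 + 2/2 + 1/1 = 127/6; mean = 127/6 ÷ 23 = 127/138 = 0.920289… → 0.920.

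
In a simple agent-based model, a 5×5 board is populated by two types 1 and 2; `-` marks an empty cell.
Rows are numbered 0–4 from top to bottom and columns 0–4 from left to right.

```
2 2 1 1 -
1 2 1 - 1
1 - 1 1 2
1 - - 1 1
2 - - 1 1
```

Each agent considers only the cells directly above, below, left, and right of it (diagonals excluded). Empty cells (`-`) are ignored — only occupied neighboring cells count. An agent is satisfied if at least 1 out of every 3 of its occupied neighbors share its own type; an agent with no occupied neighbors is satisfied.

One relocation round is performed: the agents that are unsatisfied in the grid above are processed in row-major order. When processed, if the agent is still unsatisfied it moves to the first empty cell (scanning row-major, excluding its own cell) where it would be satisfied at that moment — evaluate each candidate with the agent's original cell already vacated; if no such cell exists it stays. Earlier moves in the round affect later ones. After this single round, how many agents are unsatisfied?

Initially unsatisfied (in order): (1,4), (2,4), (4,0).
  (1,4) → (0,4).
  (2,4) → (2,1).
  (4,0) → (3,1).
Resulting grid:
2 2 1 1 1
1 2 1 - -
1 2 1 1 -
1 2 - 1 1
- - - 1 1
All satisfied now.

0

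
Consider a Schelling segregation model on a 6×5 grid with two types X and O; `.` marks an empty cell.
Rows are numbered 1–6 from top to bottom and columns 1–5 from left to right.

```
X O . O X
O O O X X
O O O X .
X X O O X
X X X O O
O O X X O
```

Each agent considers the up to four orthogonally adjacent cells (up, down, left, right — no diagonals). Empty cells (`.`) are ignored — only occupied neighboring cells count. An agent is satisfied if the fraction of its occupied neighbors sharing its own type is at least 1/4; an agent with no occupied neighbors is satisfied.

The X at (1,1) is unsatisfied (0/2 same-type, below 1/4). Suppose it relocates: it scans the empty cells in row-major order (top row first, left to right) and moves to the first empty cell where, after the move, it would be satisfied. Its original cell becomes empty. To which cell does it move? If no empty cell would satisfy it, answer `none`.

(3,5)

Vacating (1,1). Empty cells in order:
  (1,3): 0/3 same-type → still unsatisfied.
  (3,5): 3/3 same-type → satisfied — stop here.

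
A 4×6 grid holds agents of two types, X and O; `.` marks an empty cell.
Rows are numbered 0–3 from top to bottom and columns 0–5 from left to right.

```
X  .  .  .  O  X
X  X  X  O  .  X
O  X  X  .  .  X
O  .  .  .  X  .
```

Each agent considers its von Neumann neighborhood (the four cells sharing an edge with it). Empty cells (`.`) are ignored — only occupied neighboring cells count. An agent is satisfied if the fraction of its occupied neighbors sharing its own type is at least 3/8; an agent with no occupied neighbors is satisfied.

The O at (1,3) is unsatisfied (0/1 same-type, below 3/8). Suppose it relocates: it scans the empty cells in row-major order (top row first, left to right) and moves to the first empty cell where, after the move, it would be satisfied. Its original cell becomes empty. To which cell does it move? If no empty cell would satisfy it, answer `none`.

(0,3)

Vacating (1,3). Empty cells in order:
  (0,1): 0/2 same-type → still unsatisfied.
  (0,2): 0/1 same-type → still unsatisfied.
  (0,3): 1/1 same-type → satisfied — stop here.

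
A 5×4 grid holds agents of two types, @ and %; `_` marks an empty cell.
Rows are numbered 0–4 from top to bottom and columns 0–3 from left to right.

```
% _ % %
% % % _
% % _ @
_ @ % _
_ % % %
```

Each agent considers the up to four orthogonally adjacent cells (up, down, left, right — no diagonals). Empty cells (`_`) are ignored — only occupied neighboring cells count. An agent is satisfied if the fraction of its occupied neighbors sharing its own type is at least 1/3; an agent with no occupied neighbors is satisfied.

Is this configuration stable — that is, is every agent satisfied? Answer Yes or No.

No

(0,0)% 1/1 ok
(0,2)% 2/2 ok
(0,3)% 1/1 ok
(1,0)% 3/3 ok
(1,1)% 3/3 ok
(1,2)% 2/2 ok
(2,0)% 2/2 ok
(2,1)% 2/3 ok
(2,3)@ 0/0 ok
(3,1)@ 0/3 unhappy
(3,2)% 1/2 ok
(4,1)% 1/2 ok
(4,2)% 3/3 ok
(4,3)% 1/1 ok
For instance (3,1) has only 0/3 same-type neighbors, below 1/3.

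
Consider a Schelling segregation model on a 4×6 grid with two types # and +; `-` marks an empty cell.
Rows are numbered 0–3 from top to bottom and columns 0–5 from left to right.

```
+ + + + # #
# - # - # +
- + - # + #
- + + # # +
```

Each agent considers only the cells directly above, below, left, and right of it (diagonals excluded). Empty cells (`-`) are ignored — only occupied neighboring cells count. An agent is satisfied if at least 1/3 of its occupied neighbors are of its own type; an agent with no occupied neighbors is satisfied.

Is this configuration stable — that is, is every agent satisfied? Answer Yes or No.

No

Row 0: (0,0)+ 1/2 ok · (0,1)+ 2/2 ok · (0,2)+ 2/3 ok · (0,3)+ 1/2 ok · (0,4)# 2/3 ok · (0,5)# 1/2 ok
Row 1: (1,0)# 0/1 unhappy · (1,2)# 0/1 unhappy · (1,4)# 1/3 ok · (1,5)+ 0/3 unhappy
Row 2: (2,1)+ 1/1 ok · (2,3)# 1/2 ok · (2,4)+ 0/4 unhappy · (2,5)# 0/3 unhappy
Row 3: (3,1)+ 2/2 ok · (3,2)+ 1/2 ok · (3,3)# 2/3 ok · (3,4)# 1/3 ok · (3,5)+ 0/2 unhappy
For instance (1,0) has only 0/1 same-type neighbors, below 1/3.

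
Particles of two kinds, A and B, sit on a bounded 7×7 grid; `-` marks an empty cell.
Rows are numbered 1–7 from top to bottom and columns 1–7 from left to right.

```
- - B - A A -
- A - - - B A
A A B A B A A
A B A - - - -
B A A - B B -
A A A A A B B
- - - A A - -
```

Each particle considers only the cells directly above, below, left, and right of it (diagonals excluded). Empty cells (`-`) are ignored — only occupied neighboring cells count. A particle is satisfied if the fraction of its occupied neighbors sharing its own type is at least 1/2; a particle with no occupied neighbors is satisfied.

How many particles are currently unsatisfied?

9

Row 1: (1,3)B 0/0 ok · (1,5)A 1/1 ok · (1,6)A 1/2 ok
Row 2: (2,2)A 1/1 ok · (2,6)B 0/3 unhappy · (2,7)A 1/2 ok
Row 3: (3,1)A 2/2 ok · (3,2)A 2/4 ok · (3,3)B 0/3 unhappy · (3,4)A 0/2 unhappy · (3,5)B 0/2 unhappy · (3,6)A 1/3 unhappy · (3,7)A 2/2 ok
Row 4: (4,1)A 1/3 unhappy · (4,2)B 0/4 unhappy · (4,3)A 1/3 unhappy
Row 5: (5,1)B 0/3 unhappy · (5,2)A 2/4 ok · (5,3)A 3/3 ok · (5,5)B 1/2 ok · (5,6)B 2/2 ok
Row 6: (6,1)A 1/2 ok · (6,2)A 3/3 ok · (6,3)A 3/3 ok · (6,4)A 3/3 ok · (6,5)A 2/4 ok · (6,6)B 2/3 ok · (6,7)B 1/1 ok
Row 7: (7,4)A 2/2 ok · (7,5)A 2/2 ok
Unsatisfied: (2,6), (3,3), (3,4), (3,5), (3,6), (4,1), (4,2), (4,3), (5,1) — 9 in total.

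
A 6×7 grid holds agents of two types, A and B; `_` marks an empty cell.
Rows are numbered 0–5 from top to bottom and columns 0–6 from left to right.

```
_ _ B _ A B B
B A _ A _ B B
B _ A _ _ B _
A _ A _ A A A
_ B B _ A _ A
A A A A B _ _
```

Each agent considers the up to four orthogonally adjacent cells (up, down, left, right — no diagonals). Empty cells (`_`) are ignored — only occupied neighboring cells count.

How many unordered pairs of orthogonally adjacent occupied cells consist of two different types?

9

Scan each occupied cell's neighbors to the right and below so each pair is counted once.
From row 0: 1 unlike of 4 pairs (running 1/4).
From row 1: 1 unlike of 4 pairs (running 2/8).
From row 2: 2 unlike of 3 pairs (running 4/11).
From row 3: 1 unlike of 5 pairs (running 5/16).
From row 4: 3 unlike of 4 pairs (running 8/20).
From row 5: 1 unlike of 4 pairs (running 9/24).
Total adjacent occupied pairs: 24; unlike-type pairs: 9.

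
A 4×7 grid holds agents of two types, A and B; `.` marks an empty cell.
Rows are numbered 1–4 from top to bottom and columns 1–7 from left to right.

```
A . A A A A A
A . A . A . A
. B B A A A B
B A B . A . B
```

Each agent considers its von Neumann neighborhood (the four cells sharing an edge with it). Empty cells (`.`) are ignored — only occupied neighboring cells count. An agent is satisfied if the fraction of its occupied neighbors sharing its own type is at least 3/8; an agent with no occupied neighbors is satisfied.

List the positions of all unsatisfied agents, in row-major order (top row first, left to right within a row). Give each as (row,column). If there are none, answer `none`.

(3,7), (4,1), (4,2)

(1,1)A 1/1 satisfied
(1,3)A 2/2 satisfied
(1,4)A 2/2 satisfied
(1,5)A 3/3 satisfied
(1,6)A 2/2 satisfied
(1,7)A 2/2 satisfied
(2,1)A 1/1 satisfied
(2,3)A 1/2 satisfied
(2,5)A 2/2 satisfied
(2,7)A 1/2 satisfied
(3,2)B 1/2 satisfied
(3,3)B 2/4 satisfied
(3,4)A 1/2 satisfied
(3,5)A 4/4 satisfied
(3,6)A 1/2 satisfied
(3,7)B 1/3 not
(4,1)B 0/1 not
(4,2)A 0/3 not
(4,3)B 1/2 satisfied
(4,5)A 1/1 satisfied
(4,7)B 1/1 satisfied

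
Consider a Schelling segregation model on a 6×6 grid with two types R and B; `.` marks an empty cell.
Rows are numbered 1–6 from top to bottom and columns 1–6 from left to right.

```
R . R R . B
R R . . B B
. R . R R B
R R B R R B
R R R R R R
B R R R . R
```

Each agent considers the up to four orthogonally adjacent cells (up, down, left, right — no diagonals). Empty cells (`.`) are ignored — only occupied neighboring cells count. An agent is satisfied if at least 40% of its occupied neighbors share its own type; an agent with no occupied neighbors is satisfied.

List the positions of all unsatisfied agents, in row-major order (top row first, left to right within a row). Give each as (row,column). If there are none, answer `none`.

(4,3), (4,6), (6,1)

Row 1: (1,1)R 1/1 satisfied · (1,3)R 1/1 satisfied · (1,4)R 1/1 satisfied · (1,6)B 1/1 satisfied
Row 2: (2,1)R 2/2 satisfied · (2,2)R 2/2 satisfied · (2,5)B 1/2 satisfied · (2,6)B 3/3 satisfied
Row 3: (3,2)R 2/2 satisfied · (3,4)R 2/2 satisfied · (3,5)R 2/4 satisfied · (3,6)B 2/3 satisfied
Row 4: (4,1)R 2/2 satisfied · (4,2)R 3/4 satisfied · (4,3)B 0/3 not · (4,4)R 3/4 satisfied · (4,5)R 3/4 satisfied · (4,6)B 1/3 not
Row 5: (5,1)R 2/3 satisfied · (5,2)R 4/4 satisfied · (5,3)R 3/4 satisfied · (5,4)R 4/4 satisfied · (5,5)R 3/3 satisfied · (5,6)R 2/3 satisfied
Row 6: (6,1)B 0/2 not · (6,2)R 2/3 satisfied · (6,3)R 3/3 satisfied · (6,4)R 2/2 satisfied · (6,6)R 1/1 satisfied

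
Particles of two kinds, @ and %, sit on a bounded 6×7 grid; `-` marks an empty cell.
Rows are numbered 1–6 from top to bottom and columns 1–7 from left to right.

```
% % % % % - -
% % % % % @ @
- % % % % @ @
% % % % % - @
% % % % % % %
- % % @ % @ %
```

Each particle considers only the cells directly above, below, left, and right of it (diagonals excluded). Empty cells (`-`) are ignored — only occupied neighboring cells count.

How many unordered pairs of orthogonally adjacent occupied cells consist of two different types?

Scan each occupied cell's neighbors to the right and below so each pair is counted once.
Row 1: %(1,1)–%(1,2)= %(1,1)–%(2,1)= %(1,2)–%(1,3)= %(1,2)–%(2,2)= %(1,3)–%(1,4)= %(1,3)–%(2,3)= %(1,4)–%(1,5)= %(1,4)–%(2,4)= %(1,5)–%(2,5)=  → 0/9 unlike.
Row 2: %(2,1)–%(2,2)= %(2,2)–%(2,3)= %(2,2)–%(3,2)= %(2,3)–%(2,4)= %(2,3)–%(3,3)= %(2,4)–%(2,5)= %(2,4)–%(3,4)= %(2,5)–@(2,6)≠ %(2,5)–%(3,5)= @(2,6)–@(2,7)= @(2,6)–@(3,6)= @(2,7)–@(3,7)=  → 1/12 unlike.
Row 3: %(3,2)–%(3,3)= %(3,2)–%(4,2)= %(3,3)–%(3,4)= %(3,3)–%(4,3)= %(3,4)–%(3,5)= %(3,4)–%(4,4)= %(3,5)–@(3,6)≠ %(3,5)–%(4,5)= @(3,6)–@(3,7)= @(3,7)–@(4,7)=  → 1/10 unlike.
Row 4: %(4,1)–%(4,2)= %(4,1)–%(5,1)= %(4,2)–%(4,3)= %(4,2)–%(5,2)= %(4,3)–%(4,4)= %(4,3)–%(5,3)= %(4,4)–%(4,5)= %(4,4)–%(5,4)= %(4,5)–%(5,5)= @(4,7)–%(5,7)≠  → 1/10 unlike.
Row 5: %(5,1)–%(5,2)= %(5,2)–%(5,3)= %(5,2)–%(6,2)= %(5,3)–%(5,4)= %(5,3)–%(6,3)= %(5,4)–%(5,5)= %(5,4)–@(6,4)≠ %(5,5)–%(5,6)= %(5,5)–%(6,5)= %(5,6)–%(5,7)= %(5,6)–@(6,6)≠ %(5,7)–%(6,7)=  → 2/12 unlike.
Row 6: %(6,2)–%(6,3)= %(6,3)–@(6,4)≠ @(6,4)–%(6,5)≠ %(6,5)–@(6,6)≠ @(6,6)–%(6,7)≠  → 4/5 unlike.
Total adjacent occupied pairs: 58; unlike-type pairs: 9.

9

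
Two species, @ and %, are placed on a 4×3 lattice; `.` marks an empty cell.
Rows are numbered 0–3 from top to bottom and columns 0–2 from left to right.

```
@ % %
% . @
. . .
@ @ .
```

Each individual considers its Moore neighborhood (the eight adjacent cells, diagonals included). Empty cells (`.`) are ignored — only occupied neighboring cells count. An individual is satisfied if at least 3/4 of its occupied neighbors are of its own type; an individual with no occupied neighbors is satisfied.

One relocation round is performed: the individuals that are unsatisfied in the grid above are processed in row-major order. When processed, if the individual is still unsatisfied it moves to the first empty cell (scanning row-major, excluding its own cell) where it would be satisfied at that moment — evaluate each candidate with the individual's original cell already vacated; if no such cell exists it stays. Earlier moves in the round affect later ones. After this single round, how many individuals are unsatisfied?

1

Initially unsatisfied (in order): (0,0), (0,1), (0,2), (1,0), (1,2).
  (0,0) → (2,1).
  (0,1) → (0,0).
  (0,2): no empty cell satisfies it; stays.
  (1,0): no empty cell satisfies it; stays.
  (1,2) → (2,0).
Resulting grid:
% . %
% . .
@ @ .
@ @ .
Unsatisfied now: (1,0).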